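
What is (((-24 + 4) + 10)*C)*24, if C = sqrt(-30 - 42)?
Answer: -1440*I*sqrt(2) ≈ -2036.5*I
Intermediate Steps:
C = 6*I*sqrt(2) (C = sqrt(-72) = 6*I*sqrt(2) ≈ 8.4853*I)
(((-24 + 4) + 10)*C)*24 = (((-24 + 4) + 10)*(6*I*sqrt(2)))*24 = ((-20 + 10)*(6*I*sqrt(2)))*24 = -60*I*sqrt(2)*24 = -1440*I*sqrt(2)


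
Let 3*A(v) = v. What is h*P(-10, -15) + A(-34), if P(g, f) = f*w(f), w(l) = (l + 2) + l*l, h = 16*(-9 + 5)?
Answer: 610526/3 ≈ 2.0351e+5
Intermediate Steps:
A(v) = v/3
h = -64 (h = 16*(-4) = -64)
w(l) = 2 + l + l² (w(l) = (2 + l) + l² = 2 + l + l²)
P(g, f) = f*(2 + f + f²)
h*P(-10, -15) + A(-34) = -(-960)*(2 - 15 + (-15)²) + (⅓)*(-34) = -(-960)*(2 - 15 + 225) - 34/3 = -(-960)*212 - 34/3 = -64*(-3180) - 34/3 = 203520 - 34/3 = 610526/3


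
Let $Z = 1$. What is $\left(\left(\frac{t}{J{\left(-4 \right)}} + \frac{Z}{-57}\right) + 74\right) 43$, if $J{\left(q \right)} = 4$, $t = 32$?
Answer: $\frac{200939}{57} \approx 3525.2$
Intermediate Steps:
$\left(\left(\frac{t}{J{\left(-4 \right)}} + \frac{Z}{-57}\right) + 74\right) 43 = \left(\left(\frac{32}{4} + 1 \frac{1}{-57}\right) + 74\right) 43 = \left(\left(32 \cdot \frac{1}{4} + 1 \left(- \frac{1}{57}\right)\right) + 74\right) 43 = \left(\left(8 - \frac{1}{57}\right) + 74\right) 43 = \left(\frac{455}{57} + 74\right) 43 = \frac{4673}{57} \cdot 43 = \frac{200939}{57}$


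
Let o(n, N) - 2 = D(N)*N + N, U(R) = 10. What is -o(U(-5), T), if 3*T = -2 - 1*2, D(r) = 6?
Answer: 22/3 ≈ 7.3333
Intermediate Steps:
T = -4/3 (T = (-2 - 1*2)/3 = (-2 - 2)/3 = (⅓)*(-4) = -4/3 ≈ -1.3333)
o(n, N) = 2 + 7*N (o(n, N) = 2 + (6*N + N) = 2 + 7*N)
-o(U(-5), T) = -(2 + 7*(-4/3)) = -(2 - 28/3) = -1*(-22/3) = 22/3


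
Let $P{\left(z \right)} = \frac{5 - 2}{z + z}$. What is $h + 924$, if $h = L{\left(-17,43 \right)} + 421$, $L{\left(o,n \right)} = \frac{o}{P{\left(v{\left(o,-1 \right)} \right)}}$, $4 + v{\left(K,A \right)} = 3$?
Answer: $\frac{4069}{3} \approx 1356.3$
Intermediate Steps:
$v{\left(K,A \right)} = -1$ ($v{\left(K,A \right)} = -4 + 3 = -1$)
$P{\left(z \right)} = \frac{3}{2 z}$
$L{\left(o,n \right)} = - \frac{2 o}{3}$ ($L{\left(o,n \right)} = \frac{o}{\frac{3}{2} \frac{1}{-1}} = \frac{o}{\frac{3}{2} \left(-1\right)} = \frac{o}{- \frac{3}{2}} = o \left(- \frac{2}{3}\right) = - \frac{2 o}{3}$)
$h = \frac{1297}{3}$ ($h = \left(- \frac{2}{3}\right) \left(-17\right) + 421 = \frac{34}{3} + 421 = \frac{1297}{3} \approx 432.33$)
$h + 924 = \frac{1297}{3} + 924 = \frac{4069}{3}$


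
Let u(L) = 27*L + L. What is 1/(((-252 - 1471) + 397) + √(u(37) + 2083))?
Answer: -1326/1755157 - √3119/1755157 ≈ -0.00078731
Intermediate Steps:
u(L) = 28*L
1/(((-252 - 1471) + 397) + √(u(37) + 2083)) = 1/(((-252 - 1471) + 397) + √(28*37 + 2083)) = 1/((-1723 + 397) + √(1036 + 2083)) = 1/(-1326 + √3119)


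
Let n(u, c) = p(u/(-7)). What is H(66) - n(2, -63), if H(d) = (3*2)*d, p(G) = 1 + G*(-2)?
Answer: 2761/7 ≈ 394.43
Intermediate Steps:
p(G) = 1 - 2*G
n(u, c) = 1 + 2*u/7 (n(u, c) = 1 - 2*u/(-7) = 1 - 2*u*(-1)/7 = 1 - (-2)*u/7 = 1 + 2*u/7)
H(d) = 6*d
H(66) - n(2, -63) = 6*66 - (1 + (2/7)*2) = 396 - (1 + 4/7) = 396 - 1*11/7 = 396 - 11/7 = 2761/7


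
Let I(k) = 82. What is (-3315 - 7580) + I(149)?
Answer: -10813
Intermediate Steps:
(-3315 - 7580) + I(149) = (-3315 - 7580) + 82 = -10895 + 82 = -10813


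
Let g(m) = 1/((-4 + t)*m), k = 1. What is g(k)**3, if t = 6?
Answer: 1/8 ≈ 0.12500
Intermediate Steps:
g(m) = 1/(2*m) (g(m) = 1/((-4 + 6)*m) = 1/(2*m))
g(k)**3 = ((1/2)/1)**3 = ((1/2)*1)**3 = (1/2)**3 = 1/8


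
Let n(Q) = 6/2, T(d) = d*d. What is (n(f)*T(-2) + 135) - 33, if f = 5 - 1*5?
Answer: 114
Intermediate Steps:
T(d) = d**2
f = 0 (f = 5 - 5 = 0)
n(Q) = 3 (n(Q) = 6*(1/2) = 3)
(n(f)*T(-2) + 135) - 33 = (3*(-2)**2 + 135) - 33 = (3*4 + 135) - 33 = (12 + 135) - 33 = 147 - 33 = 114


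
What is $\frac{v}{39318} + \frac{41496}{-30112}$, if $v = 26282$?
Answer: $- \frac{52508509}{73996476} \approx -0.70961$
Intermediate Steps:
$\frac{v}{39318} + \frac{41496}{-30112} = \frac{26282}{39318} + \frac{41496}{-30112} = 26282 \cdot \frac{1}{39318} + 41496 \left(- \frac{1}{30112}\right) = \frac{13141}{19659} - \frac{5187}{3764} = - \frac{52508509}{73996476}$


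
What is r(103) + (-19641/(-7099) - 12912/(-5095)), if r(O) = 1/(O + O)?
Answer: 39533205103/7450897430 ≈ 5.3058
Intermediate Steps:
r(O) = 1/(2*O)
r(103) + (-19641/(-7099) - 12912/(-5095)) = (½)/103 + (-19641/(-7099) - 12912/(-5095)) = (½)*(1/103) + (-19641*(-1/7099) - 12912*(-1/5095)) = 1/206 + (19641/7099 + 12912/5095) = 1/206 + 191733183/36169405 = 39533205103/7450897430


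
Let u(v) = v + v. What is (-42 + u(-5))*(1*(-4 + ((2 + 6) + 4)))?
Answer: -416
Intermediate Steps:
u(v) = 2*v
(-42 + u(-5))*(1*(-4 + ((2 + 6) + 4))) = (-42 + 2*(-5))*(1*(-4 + ((2 + 6) + 4))) = (-42 - 10)*(1*(-4 + (8 + 4))) = -52*(-4 + 12) = -52*8 = -416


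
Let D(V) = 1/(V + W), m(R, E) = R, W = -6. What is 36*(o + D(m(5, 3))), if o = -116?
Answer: -4212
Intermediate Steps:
D(V) = 1/(-6 + V) (D(V) = 1/(V - 6) = 1/(-6 + V))
36*(o + D(m(5, 3))) = 36*(-116 + 1/(-6 + 5)) = 36*(-116 + 1/(-1)) = 36*(-116 - 1) = 36*(-117) = -4212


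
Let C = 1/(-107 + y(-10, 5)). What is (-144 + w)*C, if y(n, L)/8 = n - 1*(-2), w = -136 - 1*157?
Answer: 23/9 ≈ 2.5556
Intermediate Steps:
w = -293 (w = -136 - 157 = -293)
y(n, L) = 16 + 8*n (y(n, L) = 8*(n - 1*(-2)) = 8*(n + 2) = 8*(2 + n) = 16 + 8*n)
C = -1/171 (C = 1/(-107 + (16 + 8*(-10))) = 1/(-107 + (16 - 80)) = 1/(-107 - 64) = 1/(-171) = -1/171 ≈ -0.0058480)
(-144 + w)*C = (-144 - 293)*(-1/171) = -437*(-1/171) = 23/9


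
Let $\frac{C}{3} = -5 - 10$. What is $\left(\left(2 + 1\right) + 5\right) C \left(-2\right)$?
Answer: $720$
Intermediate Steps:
$C = -45$ ($C = 3 \left(-5 - 10\right) = 3 \left(-15\right) = -45$)
$\left(\left(2 + 1\right) + 5\right) C \left(-2\right) = \left(\left(2 + 1\right) + 5\right) \left(-45\right) \left(-2\right) = \left(3 + 5\right) \left(-45\right) \left(-2\right) = 8 \left(-45\right) \left(-2\right) = \left(-360\right) \left(-2\right) = 720$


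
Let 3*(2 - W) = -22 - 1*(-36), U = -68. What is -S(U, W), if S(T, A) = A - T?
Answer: -196/3 ≈ -65.333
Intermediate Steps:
W = -8/3 (W = 2 - (-22 - 1*(-36))/3 = 2 - (-22 + 36)/3 = 2 - 1/3*14 = 2 - 14/3 = -8/3 ≈ -2.6667)
-S(U, W) = -(-8/3 - 1*(-68)) = -(-8/3 + 68) = -1*196/3 = -196/3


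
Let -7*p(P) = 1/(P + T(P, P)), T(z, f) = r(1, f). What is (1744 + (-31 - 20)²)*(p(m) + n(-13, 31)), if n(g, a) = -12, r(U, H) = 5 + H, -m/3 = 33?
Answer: -70436795/1351 ≈ -52137.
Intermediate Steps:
m = -99 (m = -3*33 = -99)
T(z, f) = 5 + f
p(P) = -1/(7*(5 + 2*P)) (p(P) = -1/(7*(P + (5 + P))) = -1/(7*(5 + 2*P)))
(1744 + (-31 - 20)²)*(p(m) + n(-13, 31)) = (1744 + (-31 - 20)²)*(-1/(35 + 14*(-99)) - 12) = (1744 + (-51)²)*(-1/(35 - 1386) - 12) = (1744 + 2601)*(-1/(-1351) - 12) = 4345*(-1*(-1/1351) - 12) = 4345*(1/1351 - 12) = 4345*(-16211/1351) = -70436795/1351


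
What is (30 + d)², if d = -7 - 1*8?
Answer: 225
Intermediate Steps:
d = -15 (d = -7 - 8 = -15)
(30 + d)² = (30 - 15)² = 15² = 225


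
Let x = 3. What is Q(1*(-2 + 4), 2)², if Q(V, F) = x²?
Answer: 81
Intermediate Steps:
Q(V, F) = 9 (Q(V, F) = 3² = 9)
Q(1*(-2 + 4), 2)² = 9² = 81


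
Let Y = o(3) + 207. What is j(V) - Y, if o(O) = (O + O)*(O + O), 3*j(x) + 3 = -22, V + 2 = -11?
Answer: -754/3 ≈ -251.33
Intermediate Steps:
V = -13 (V = -2 - 11 = -13)
j(x) = -25/3 (j(x) = -1 + (⅓)*(-22) = -1 - 22/3 = -25/3)
o(O) = 4*O² (o(O) = (2*O)*(2*O) = 4*O²)
Y = 243 (Y = 4*3² + 207 = 4*9 + 207 = 36 + 207 = 243)
j(V) - Y = -25/3 - 1*243 = -25/3 - 243 = -754/3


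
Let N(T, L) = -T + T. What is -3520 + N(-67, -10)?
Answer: -3520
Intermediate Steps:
N(T, L) = 0
-3520 + N(-67, -10) = -3520 + 0 = -3520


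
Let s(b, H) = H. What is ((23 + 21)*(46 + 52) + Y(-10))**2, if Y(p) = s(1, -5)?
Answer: 18550249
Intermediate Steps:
Y(p) = -5
((23 + 21)*(46 + 52) + Y(-10))**2 = ((23 + 21)*(46 + 52) - 5)**2 = (44*98 - 5)**2 = (4312 - 5)**2 = 4307**2 = 18550249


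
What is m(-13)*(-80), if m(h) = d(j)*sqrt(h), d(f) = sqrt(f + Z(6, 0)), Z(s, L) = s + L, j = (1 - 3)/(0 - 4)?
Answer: -520*I*sqrt(2) ≈ -735.39*I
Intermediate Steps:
j = 1/2 (j = -2/(-4) = -2*(-1/4) = 1/2 ≈ 0.50000)
Z(s, L) = L + s
d(f) = sqrt(6 + f) (d(f) = sqrt(f + (0 + 6)) = sqrt(f + 6) = sqrt(6 + f))
m(h) = sqrt(26)*sqrt(h)/2 (m(h) = sqrt(6 + 1/2)*sqrt(h) = sqrt(13/2)*sqrt(h) = (sqrt(26)/2)*sqrt(h) = sqrt(26)*sqrt(h)/2)
m(-13)*(-80) = (sqrt(26)*sqrt(-13)/2)*(-80) = (sqrt(26)*(I*sqrt(13))/2)*(-80) = (13*I*sqrt(2)/2)*(-80) = -520*I*sqrt(2)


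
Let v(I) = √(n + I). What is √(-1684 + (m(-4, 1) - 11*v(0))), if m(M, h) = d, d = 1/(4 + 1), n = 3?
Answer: √(-42095 - 275*√3)/5 ≈ 41.266*I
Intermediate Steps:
v(I) = √(3 + I)
d = ⅕ (d = 1/5 = ⅕ ≈ 0.20000)
m(M, h) = ⅕
√(-1684 + (m(-4, 1) - 11*v(0))) = √(-1684 + (⅕ - 11*√(3 + 0))) = √(-1684 + (⅕ - 11*√3)) = √(-8419/5 - 11*√3)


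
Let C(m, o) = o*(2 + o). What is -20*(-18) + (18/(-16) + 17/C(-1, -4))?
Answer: 361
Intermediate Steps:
-20*(-18) + (18/(-16) + 17/C(-1, -4)) = -20*(-18) + (18/(-16) + 17/((-4*(2 - 4)))) = 360 + (18*(-1/16) + 17/((-4*(-2)))) = 360 + (-9/8 + 17/8) = 360 + 1 = 361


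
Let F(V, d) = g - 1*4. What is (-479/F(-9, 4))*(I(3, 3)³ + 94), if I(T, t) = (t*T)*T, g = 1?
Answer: 9473183/3 ≈ 3.1577e+6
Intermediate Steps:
F(V, d) = -3 (F(V, d) = 1 - 1*4 = 1 - 4 = -3)
I(T, t) = t*T² (I(T, t) = (T*t)*T = t*T²)
(-479/F(-9, 4))*(I(3, 3)³ + 94) = (-479/(-3))*((3*3²)³ + 94) = (-479*(-⅓))*((3*9)³ + 94) = 479*(27³ + 94)/3 = 479*(19683 + 94)/3 = (479/3)*19777 = 9473183/3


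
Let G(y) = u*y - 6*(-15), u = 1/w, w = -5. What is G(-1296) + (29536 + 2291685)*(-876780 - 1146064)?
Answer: -23477339860874/5 ≈ -4.6955e+12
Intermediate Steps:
u = -⅕ (u = 1/(-5) = -⅕ ≈ -0.20000)
G(y) = 90 - y/5 (G(y) = -y/5 - 6*(-15) = -y/5 + 90 = 90 - y/5)
G(-1296) + (29536 + 2291685)*(-876780 - 1146064) = (90 - ⅕*(-1296)) + (29536 + 2291685)*(-876780 - 1146064) = (90 + 1296/5) + 2321221*(-2022844) = 1746/5 - 4695467972524 = -23477339860874/5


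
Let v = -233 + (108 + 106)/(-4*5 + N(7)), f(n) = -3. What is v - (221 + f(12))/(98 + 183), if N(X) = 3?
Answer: -1176881/4777 ≈ -246.36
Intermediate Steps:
v = -4175/17 (v = -233 + (108 + 106)/(-4*5 + 3) = -233 + 214/(-20 + 3) = -233 + 214/(-17) = -233 + 214*(-1/17) = -233 - 214/17 = -4175/17 ≈ -245.59)
v - (221 + f(12))/(98 + 183) = -4175/17 - (221 - 3)/(98 + 183) = -4175/17 - 218/281 = -1176881/4777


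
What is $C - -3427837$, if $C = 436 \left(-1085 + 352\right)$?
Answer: $3108249$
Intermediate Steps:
$C = -319588$ ($C = 436 \left(-733\right) = -319588$)
$C - -3427837 = -319588 - -3427837 = -319588 + 3427837 = 3108249$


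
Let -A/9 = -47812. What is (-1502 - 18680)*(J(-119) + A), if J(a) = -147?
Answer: -8681509302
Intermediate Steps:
A = 430308 (A = -9*(-47812) = 430308)
(-1502 - 18680)*(J(-119) + A) = (-1502 - 18680)*(-147 + 430308) = -20182*430161 = -8681509302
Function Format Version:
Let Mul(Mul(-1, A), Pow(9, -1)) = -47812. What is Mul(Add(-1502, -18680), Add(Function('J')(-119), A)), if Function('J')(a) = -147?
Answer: -8681509302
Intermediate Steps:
A = 430308 (A = Mul(-9, -47812) = 430308)
Mul(Add(-1502, -18680), Add(Function('J')(-119), A)) = Mul(Add(-1502, -18680), Add(-147, 430308)) = Mul(-20182, 430161) = -8681509302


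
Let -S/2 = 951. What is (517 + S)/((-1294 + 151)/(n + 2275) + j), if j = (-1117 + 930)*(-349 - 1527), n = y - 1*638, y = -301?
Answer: -1850360/468683689 ≈ -0.0039480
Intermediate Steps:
n = -939 (n = -301 - 1*638 = -301 - 638 = -939)
S = -1902 (S = -2*951 = -1902)
j = 350812 (j = -187*(-1876) = 350812)
(517 + S)/((-1294 + 151)/(n + 2275) + j) = (517 - 1902)/((-1294 + 151)/(-939 + 2275) + 350812) = -1385/(-1143/1336 + 350812) = -1385/468683689/1336 = -1385*1336/468683689 = -1850360/468683689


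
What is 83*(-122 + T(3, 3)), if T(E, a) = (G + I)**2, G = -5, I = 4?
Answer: -10043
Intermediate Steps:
T(E, a) = 1 (T(E, a) = (-5 + 4)**2 = (-1)**2 = 1)
83*(-122 + T(3, 3)) = 83*(-122 + 1) = 83*(-121) = -10043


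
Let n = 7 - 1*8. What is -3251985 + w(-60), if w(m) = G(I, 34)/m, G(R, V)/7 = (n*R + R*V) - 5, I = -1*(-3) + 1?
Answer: -195119989/60 ≈ -3.2520e+6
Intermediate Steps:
n = -1 (n = 7 - 8 = -1)
I = 4 (I = 3 + 1 = 4)
G(R, V) = -35 - 7*R + 7*R*V (G(R, V) = 7*((-R + R*V) - 5) = 7*(-5 - R + R*V) = -35 - 7*R + 7*R*V)
w(m) = 889/m (w(m) = (-35 - 7*4 + 7*4*34)/m = (-35 - 28 + 952)/m = 889/m)
-3251985 + w(-60) = -3251985 + 889/(-60) = -3251985 + 889*(-1/60) = -3251985 - 889/60 = -195119989/60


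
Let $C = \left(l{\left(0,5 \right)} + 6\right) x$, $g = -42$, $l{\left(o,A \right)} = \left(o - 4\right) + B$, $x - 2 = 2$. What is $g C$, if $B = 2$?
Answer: $-672$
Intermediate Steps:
$x = 4$ ($x = 2 + 2 = 4$)
$l{\left(o,A \right)} = -2 + o$ ($l{\left(o,A \right)} = \left(o - 4\right) + 2 = \left(-4 + o\right) + 2 = -2 + o$)
$C = 16$ ($C = \left(\left(-2 + 0\right) + 6\right) 4 = \left(-2 + 6\right) 4 = 4 \cdot 4 = 16$)
$g C = \left(-42\right) 16 = -672$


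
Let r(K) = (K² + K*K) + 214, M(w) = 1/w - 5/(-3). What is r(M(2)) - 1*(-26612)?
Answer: 483037/18 ≈ 26835.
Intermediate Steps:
M(w) = 5/3 + 1/w (M(w) = 1/w - 5*(-⅓) = 1/w + 5/3 = 5/3 + 1/w)
r(K) = 214 + 2*K² (r(K) = (K² + K²) + 214 = 2*K² + 214 = 214 + 2*K²)
r(M(2)) - 1*(-26612) = (214 + 2*(5/3 + 1/2)²) - 1*(-26612) = (214 + 2*(5/3 + ½)²) + 26612 = (214 + 2*(13/6)²) + 26612 = (214 + 2*(169/36)) + 26612 = (214 + 169/18) + 26612 = 4021/18 + 26612 = 483037/18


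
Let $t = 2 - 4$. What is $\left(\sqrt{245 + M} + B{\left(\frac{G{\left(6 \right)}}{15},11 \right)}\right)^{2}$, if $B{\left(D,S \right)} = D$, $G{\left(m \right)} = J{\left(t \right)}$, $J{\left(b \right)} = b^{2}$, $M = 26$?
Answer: $\frac{60991}{225} + \frac{8 \sqrt{271}}{15} \approx 279.85$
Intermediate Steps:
$t = -2$
$G{\left(m \right)} = 4$ ($G{\left(m \right)} = \left(-2\right)^{2} = 4$)
$\left(\sqrt{245 + M} + B{\left(\frac{G{\left(6 \right)}}{15},11 \right)}\right)^{2} = \left(\sqrt{245 + 26} + \frac{4}{15}\right)^{2} = \left(\sqrt{271} + 4 \cdot \frac{1}{15}\right)^{2} = \left(\sqrt{271} + \frac{4}{15}\right)^{2} = \left(\frac{4}{15} + \sqrt{271}\right)^{2}$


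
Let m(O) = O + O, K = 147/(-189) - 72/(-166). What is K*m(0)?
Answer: 0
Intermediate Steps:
K = -257/747 (K = 147*(-1/189) - 72*(-1/166) = -7/9 + 36/83 = -257/747 ≈ -0.34404)
m(O) = 2*O
K*m(0) = -514*0/747 = -257/747*0 = 0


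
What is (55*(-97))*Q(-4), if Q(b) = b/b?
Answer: -5335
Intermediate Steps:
Q(b) = 1
(55*(-97))*Q(-4) = (55*(-97))*1 = -5335*1 = -5335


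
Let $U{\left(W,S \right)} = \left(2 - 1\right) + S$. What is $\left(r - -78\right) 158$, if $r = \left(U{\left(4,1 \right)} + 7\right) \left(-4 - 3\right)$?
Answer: $2370$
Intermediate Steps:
$U{\left(W,S \right)} = 1 + S$
$r = -63$ ($r = \left(\left(1 + 1\right) + 7\right) \left(-4 - 3\right) = \left(2 + 7\right) \left(-4 - 3\right) = 9 \left(-7\right) = -63$)
$\left(r - -78\right) 158 = \left(-63 - -78\right) 158 = \left(-63 + 78\right) 158 = 15 \cdot 158 = 2370$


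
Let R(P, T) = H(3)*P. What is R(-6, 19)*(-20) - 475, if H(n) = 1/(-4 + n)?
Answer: -595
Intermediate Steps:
R(P, T) = -P (R(P, T) = P/(-4 + 3) = P/(-1) = -P)
R(-6, 19)*(-20) - 475 = -1*(-6)*(-20) - 475 = 6*(-20) - 475 = -120 - 475 = -595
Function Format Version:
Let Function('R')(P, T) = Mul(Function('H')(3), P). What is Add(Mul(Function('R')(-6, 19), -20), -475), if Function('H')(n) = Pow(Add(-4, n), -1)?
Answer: -595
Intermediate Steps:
Function('R')(P, T) = Mul(-1, P) (Function('R')(P, T) = Mul(Pow(Add(-4, 3), -1), P) = Mul(Pow(-1, -1), P) = Mul(-1, P))
Add(Mul(Function('R')(-6, 19), -20), -475) = Add(Mul(Mul(-1, -6), -20), -475) = Add(Mul(6, -20), -475) = Add(-120, -475) = -595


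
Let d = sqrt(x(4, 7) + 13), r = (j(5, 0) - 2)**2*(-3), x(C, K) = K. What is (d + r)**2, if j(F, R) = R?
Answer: 164 - 48*sqrt(5) ≈ 56.669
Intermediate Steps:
r = -12 (r = (0 - 2)**2*(-3) = (-2)**2*(-3) = 4*(-3) = -12)
d = 2*sqrt(5) (d = sqrt(7 + 13) = sqrt(20) = 2*sqrt(5) ≈ 4.4721)
(d + r)**2 = (2*sqrt(5) - 12)**2 = (-12 + 2*sqrt(5))**2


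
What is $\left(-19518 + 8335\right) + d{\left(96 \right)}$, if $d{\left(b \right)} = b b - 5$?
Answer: $-1972$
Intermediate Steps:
$d{\left(b \right)} = -5 + b^{2}$ ($d{\left(b \right)} = b^{2} - 5 = -5 + b^{2}$)
$\left(-19518 + 8335\right) + d{\left(96 \right)} = \left(-19518 + 8335\right) - \left(5 - 96^{2}\right) = -11183 + \left(-5 + 9216\right) = -11183 + 9211 = -1972$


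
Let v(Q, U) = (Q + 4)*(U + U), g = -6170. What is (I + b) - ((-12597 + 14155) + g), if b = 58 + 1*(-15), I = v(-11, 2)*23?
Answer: 4011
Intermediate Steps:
v(Q, U) = 2*U*(4 + Q) (v(Q, U) = (4 + Q)*(2*U) = 2*U*(4 + Q))
I = -644 (I = (2*2*(4 - 11))*23 = (2*2*(-7))*23 = -28*23 = -644)
b = 43 (b = 58 - 15 = 43)
(I + b) - ((-12597 + 14155) + g) = (-644 + 43) - ((-12597 + 14155) - 6170) = -601 - (1558 - 6170) = -601 - 1*(-4612) = -601 + 4612 = 4011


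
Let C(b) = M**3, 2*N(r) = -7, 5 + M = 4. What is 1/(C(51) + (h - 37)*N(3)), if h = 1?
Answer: 1/125 ≈ 0.0080000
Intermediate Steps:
M = -1 (M = -5 + 4 = -1)
N(r) = -7/2 (N(r) = (1/2)*(-7) = -7/2)
C(b) = -1 (C(b) = (-1)**3 = -1)
1/(C(51) + (h - 37)*N(3)) = 1/(-1 + (1 - 37)*(-7/2)) = 1/(-1 - 36*(-7/2)) = 1/(-1 + 126) = 1/125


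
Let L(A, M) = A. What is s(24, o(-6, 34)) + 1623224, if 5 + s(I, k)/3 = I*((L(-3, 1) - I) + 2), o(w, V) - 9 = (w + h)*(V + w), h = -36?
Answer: 1621409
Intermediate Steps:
o(w, V) = 9 + (-36 + w)*(V + w) (o(w, V) = 9 + (w - 36)*(V + w) = 9 + (-36 + w)*(V + w))
s(I, k) = -15 + 3*I*(-1 - I) (s(I, k) = -15 + 3*(I*((-3 - I) + 2)) = -15 + 3*(I*(-1 - I)) = -15 + 3*I*(-1 - I))
s(24, o(-6, 34)) + 1623224 = (-15 - 3*24 - 3*24²) + 1623224 = (-15 - 72 - 3*576) + 1623224 = (-15 - 72 - 1728) + 1623224 = -1815 + 1623224 = 1621409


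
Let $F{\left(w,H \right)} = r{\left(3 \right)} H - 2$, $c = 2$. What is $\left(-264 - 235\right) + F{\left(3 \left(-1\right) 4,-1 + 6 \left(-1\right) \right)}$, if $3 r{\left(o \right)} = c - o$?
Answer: $- \frac{1496}{3} \approx -498.67$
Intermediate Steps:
$r{\left(o \right)} = \frac{2}{3} - \frac{o}{3}$ ($r{\left(o \right)} = \frac{2 - o}{3} = \frac{2}{3} - \frac{o}{3}$)
$F{\left(w,H \right)} = -2 - \frac{H}{3}$ ($F{\left(w,H \right)} = \left(\frac{2}{3} - 1\right) H - 2 = - \frac{H}{3} - 2 = -2 - \frac{H}{3}$)
$\left(-264 - 235\right) + F{\left(3 \left(-1\right) 4,-1 + 6 \left(-1\right) \right)} = \left(-264 - 235\right) - \left(2 + \frac{-1 + 6 \left(-1\right)}{3}\right) = -499 - \left(2 + \frac{-1 - 6}{3}\right) = -499 - - \frac{1}{3} = -499 + \left(-2 + \frac{7}{3}\right) = -499 + \frac{1}{3} = - \frac{1496}{3}$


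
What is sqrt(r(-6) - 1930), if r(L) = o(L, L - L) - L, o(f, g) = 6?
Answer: I*sqrt(1918) ≈ 43.795*I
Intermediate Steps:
r(L) = 6 - L
sqrt(r(-6) - 1930) = sqrt((6 - 1*(-6)) - 1930) = sqrt((6 + 6) - 1930) = sqrt(12 - 1930) = sqrt(-1918) = I*sqrt(1918)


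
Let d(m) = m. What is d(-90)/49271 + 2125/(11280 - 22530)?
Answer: -845707/4434390 ≈ -0.19072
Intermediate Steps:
d(-90)/49271 + 2125/(11280 - 22530) = -90/49271 + 2125/(11280 - 22530) = -90*1/49271 + 2125/(-11250) = -90/49271 + 2125*(-1/11250) = -90/49271 - 17/90 = -845707/4434390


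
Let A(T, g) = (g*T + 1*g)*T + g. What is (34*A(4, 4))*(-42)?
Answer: -119952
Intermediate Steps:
A(T, g) = g + T*(g + T*g) (A(T, g) = (T*g + g)*T + g = (g + T*g)*T + g = T*(g + T*g) + g = g + T*(g + T*g))
(34*A(4, 4))*(-42) = (34*(4*(1 + 4 + 4²)))*(-42) = (34*(4*(1 + 4 + 16)))*(-42) = (34*(4*21))*(-42) = (34*84)*(-42) = 2856*(-42) = -119952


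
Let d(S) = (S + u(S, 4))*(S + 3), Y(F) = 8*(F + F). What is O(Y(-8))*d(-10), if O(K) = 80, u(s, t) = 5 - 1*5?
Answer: 5600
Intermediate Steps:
u(s, t) = 0 (u(s, t) = 5 - 5 = 0)
Y(F) = 16*F (Y(F) = 8*(2*F) = 16*F)
d(S) = S*(3 + S) (d(S) = (S + 0)*(S + 3) = S*(3 + S))
O(Y(-8))*d(-10) = 80*(-10*(3 - 10)) = 80*(-10*(-7)) = 80*70 = 5600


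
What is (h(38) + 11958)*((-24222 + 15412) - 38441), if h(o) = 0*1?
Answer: -565027458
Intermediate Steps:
h(o) = 0
(h(38) + 11958)*((-24222 + 15412) - 38441) = (0 + 11958)*((-24222 + 15412) - 38441) = 11958*(-8810 - 38441) = 11958*(-47251) = -565027458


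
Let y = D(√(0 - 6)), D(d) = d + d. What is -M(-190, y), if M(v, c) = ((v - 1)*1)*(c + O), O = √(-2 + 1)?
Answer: I*(191 + 382*√6) ≈ 1126.7*I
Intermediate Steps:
O = I (O = √(-1) = I ≈ 1.0*I)
D(d) = 2*d
y = 2*I*√6 (y = 2*√(0 - 6) = 2*√(-6) = 2*(I*√6) = 2*I*√6 ≈ 4.899*I)
M(v, c) = (-1 + v)*(I + c) (M(v, c) = ((v - 1)*1)*(c + I) = ((-1 + v)*1)*(I + c) = (-1 + v)*(I + c))
-M(-190, y) = -(-I - 2*I*√6 + I*(-190) + (2*I*√6)*(-190)) = -(-I - 2*I*√6 - 190*I - 380*I*√6) = -(-191*I - 382*I*√6) = 191*I + 382*I*√6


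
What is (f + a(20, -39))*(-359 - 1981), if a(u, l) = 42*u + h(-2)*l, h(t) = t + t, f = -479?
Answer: -1209780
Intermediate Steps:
h(t) = 2*t
a(u, l) = -4*l + 42*u (a(u, l) = 42*u + (2*(-2))*l = 42*u - 4*l = -4*l + 42*u)
(f + a(20, -39))*(-359 - 1981) = (-479 + (-4*(-39) + 42*20))*(-359 - 1981) = (-479 + (156 + 840))*(-2340) = (-479 + 996)*(-2340) = 517*(-2340) = -1209780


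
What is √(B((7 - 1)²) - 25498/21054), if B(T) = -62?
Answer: I*√57891801/957 ≈ 7.9505*I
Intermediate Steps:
√(B((7 - 1)²) - 25498/21054) = √(-62 - 25498/21054) = √(-62 - 25498*1/21054) = √(-62 - 1159/957) = √(-60493/957) = I*√57891801/957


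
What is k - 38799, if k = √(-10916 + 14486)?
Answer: -38799 + √3570 ≈ -38739.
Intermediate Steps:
k = √3570 ≈ 59.749
k - 38799 = √3570 - 38799 = -38799 + √3570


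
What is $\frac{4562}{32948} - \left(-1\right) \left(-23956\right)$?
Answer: $- \frac{394648863}{16474} \approx -23956.0$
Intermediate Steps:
$\frac{4562}{32948} - \left(-1\right) \left(-23956\right) = 4562 \cdot \frac{1}{32948} - 23956 = \frac{2281}{16474} - 23956 = - \frac{394648863}{16474}$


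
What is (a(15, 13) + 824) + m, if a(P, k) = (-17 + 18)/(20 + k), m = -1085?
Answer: -8612/33 ≈ -260.97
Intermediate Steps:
a(P, k) = 1/(20 + k)
(a(15, 13) + 824) + m = (1/(20 + 13) + 824) - 1085 = (1/33 + 824) - 1085 = 27193/33 - 1085 = -8612/33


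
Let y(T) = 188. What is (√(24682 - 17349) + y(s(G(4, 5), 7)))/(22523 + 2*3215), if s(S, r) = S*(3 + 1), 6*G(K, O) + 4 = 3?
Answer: 188/28953 + √7333/28953 ≈ 0.0094509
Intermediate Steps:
G(K, O) = -⅙ (G(K, O) = -⅔ + (⅙)*3 = -⅔ + ½ = -⅙)
s(S, r) = 4*S (s(S, r) = S*4 = 4*S)
(√(24682 - 17349) + y(s(G(4, 5), 7)))/(22523 + 2*3215) = (√(24682 - 17349) + 188)/(22523 + 2*3215) = (√7333 + 188)/(22523 + 6430) = (188 + √7333)/28953 = (188 + √7333)*(1/28953) = 188/28953 + √7333/28953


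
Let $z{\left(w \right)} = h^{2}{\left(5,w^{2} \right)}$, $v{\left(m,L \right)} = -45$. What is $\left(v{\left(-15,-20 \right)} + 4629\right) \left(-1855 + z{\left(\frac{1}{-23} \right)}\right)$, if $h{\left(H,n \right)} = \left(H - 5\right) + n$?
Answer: $- \frac{2379577567536}{279841} \approx -8.5033 \cdot 10^{6}$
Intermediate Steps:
$h{\left(H,n \right)} = -5 + H + n$ ($h{\left(H,n \right)} = \left(-5 + H\right) + n = -5 + H + n$)
$z{\left(w \right)} = w^{4}$ ($z{\left(w \right)} = \left(-5 + 5 + w^{2}\right)^{2} = \left(w^{2}\right)^{2} = w^{4}$)
$\left(v{\left(-15,-20 \right)} + 4629\right) \left(-1855 + z{\left(\frac{1}{-23} \right)}\right) = \left(-45 + 4629\right) \left(-1855 + \left(\frac{1}{-23}\right)^{4}\right) = 4584 \left(-1855 + \left(- \frac{1}{23}\right)^{4}\right) = 4584 \left(-1855 + \frac{1}{279841}\right) = 4584 \left(- \frac{519105054}{279841}\right) = - \frac{2379577567536}{279841}$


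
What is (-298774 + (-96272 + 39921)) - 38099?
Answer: -393224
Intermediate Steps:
(-298774 + (-96272 + 39921)) - 38099 = (-298774 - 56351) - 38099 = -355125 - 38099 = -393224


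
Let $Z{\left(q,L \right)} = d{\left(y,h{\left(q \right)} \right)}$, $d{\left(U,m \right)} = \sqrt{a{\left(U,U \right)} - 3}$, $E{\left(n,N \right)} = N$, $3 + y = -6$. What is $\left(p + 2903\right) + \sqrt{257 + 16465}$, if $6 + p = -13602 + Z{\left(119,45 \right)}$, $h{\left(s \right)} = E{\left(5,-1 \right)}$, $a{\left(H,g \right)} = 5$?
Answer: $-10705 + \sqrt{2} + 3 \sqrt{1858} \approx -10574.0$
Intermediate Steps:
$y = -9$ ($y = -3 - 6 = -9$)
$h{\left(s \right)} = -1$
$d{\left(U,m \right)} = \sqrt{2}$ ($d{\left(U,m \right)} = \sqrt{5 - 3} = \sqrt{2}$)
$Z{\left(q,L \right)} = \sqrt{2}$
$p = -13608 + \sqrt{2}$ ($p = -6 - \left(13602 - \sqrt{2}\right) = -13608 + \sqrt{2} \approx -13607.0$)
$\left(p + 2903\right) + \sqrt{257 + 16465} = \left(\left(-13608 + \sqrt{2}\right) + 2903\right) + \sqrt{257 + 16465} = \left(-10705 + \sqrt{2}\right) + \sqrt{16722} = \left(-10705 + \sqrt{2}\right) + 3 \sqrt{1858} = -10705 + \sqrt{2} + 3 \sqrt{1858}$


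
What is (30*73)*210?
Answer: 459900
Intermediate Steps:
(30*73)*210 = 2190*210 = 459900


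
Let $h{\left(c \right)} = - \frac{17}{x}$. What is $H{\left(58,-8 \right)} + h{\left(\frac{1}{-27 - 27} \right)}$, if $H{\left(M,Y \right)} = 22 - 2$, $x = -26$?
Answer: $\frac{537}{26} \approx 20.654$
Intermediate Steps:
$H{\left(M,Y \right)} = 20$ ($H{\left(M,Y \right)} = 22 - 2 = 20$)
$h{\left(c \right)} = \frac{17}{26}$ ($h{\left(c \right)} = - \frac{17}{-26} = \left(-17\right) \left(- \frac{1}{26}\right) = \frac{17}{26}$)
$H{\left(58,-8 \right)} + h{\left(\frac{1}{-27 - 27} \right)} = 20 + \frac{17}{26} = \frac{537}{26}$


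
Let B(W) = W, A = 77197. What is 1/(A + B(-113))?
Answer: 1/77084 ≈ 1.2973e-5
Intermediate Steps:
1/(A + B(-113)) = 1/(77197 - 113) = 1/77084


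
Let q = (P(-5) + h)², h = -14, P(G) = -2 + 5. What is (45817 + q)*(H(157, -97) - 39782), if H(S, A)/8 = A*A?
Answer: 1630339620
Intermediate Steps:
P(G) = 3
H(S, A) = 8*A² (H(S, A) = 8*(A*A) = 8*A²)
q = 121 (q = (3 - 14)² = (-11)² = 121)
(45817 + q)*(H(157, -97) - 39782) = (45817 + 121)*(8*(-97)² - 39782) = 45938*(8*9409 - 39782) = 45938*(75272 - 39782) = 45938*35490 = 1630339620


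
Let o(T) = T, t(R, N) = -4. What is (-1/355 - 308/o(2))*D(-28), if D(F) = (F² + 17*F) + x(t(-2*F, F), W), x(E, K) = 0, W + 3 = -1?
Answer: -16838668/355 ≈ -47433.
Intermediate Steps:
W = -4 (W = -3 - 1 = -4)
D(F) = F² + 17*F (D(F) = (F² + 17*F) + 0 = F² + 17*F)
(-1/355 - 308/o(2))*D(-28) = (-1/355 - 308/2)*(-28*(17 - 28)) = (-1*1/355 - 308*½)*(-28*(-11)) = (-1/355 - 154)*308 = -54671/355*308 = -16838668/355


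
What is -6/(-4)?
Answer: 3/2 ≈ 1.5000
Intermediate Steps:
-6/(-4) = -6*(-1/4) = 3/2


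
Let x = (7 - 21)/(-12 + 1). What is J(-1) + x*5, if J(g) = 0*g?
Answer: 70/11 ≈ 6.3636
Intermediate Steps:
J(g) = 0
x = 14/11 (x = -14/(-11) = -14*(-1/11) = 14/11 ≈ 1.2727)
J(-1) + x*5 = 0 + (14/11)*5 = 0 + 70/11 = 70/11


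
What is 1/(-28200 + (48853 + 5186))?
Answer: 1/25839 ≈ 3.8701e-5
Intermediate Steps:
1/(-28200 + (48853 + 5186)) = 1/(-28200 + 54039) = 1/25839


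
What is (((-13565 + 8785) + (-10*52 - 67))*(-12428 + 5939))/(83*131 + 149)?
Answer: 11608821/3674 ≈ 3159.7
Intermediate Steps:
(((-13565 + 8785) + (-10*52 - 67))*(-12428 + 5939))/(83*131 + 149) = ((-4780 + (-520 - 67))*(-6489))/(10873 + 149) = ((-4780 - 587)*(-6489))/11022 = -5367*(-6489)*(1/11022) = 34826463*(1/11022) = 11608821/3674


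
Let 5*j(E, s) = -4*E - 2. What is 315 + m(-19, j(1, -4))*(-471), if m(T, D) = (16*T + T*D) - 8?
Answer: 682641/5 ≈ 1.3653e+5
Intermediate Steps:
j(E, s) = -⅖ - 4*E/5 (j(E, s) = (-4*E - 2)/5 = (-2 - 4*E)/5 = -⅖ - 4*E/5)
m(T, D) = -8 + 16*T + D*T (m(T, D) = (16*T + D*T) - 8 = -8 + 16*T + D*T)
315 + m(-19, j(1, -4))*(-471) = 315 + (-8 + 16*(-19) + (-⅖ - ⅘*1)*(-19))*(-471) = 315 + (-8 - 304 + (-⅖ - ⅘)*(-19))*(-471) = 315 + (-8 - 304 - 6/5*(-19))*(-471) = 315 + (-8 - 304 + 114/5)*(-471) = 315 - 1446/5*(-471) = 315 + 681066/5 = 682641/5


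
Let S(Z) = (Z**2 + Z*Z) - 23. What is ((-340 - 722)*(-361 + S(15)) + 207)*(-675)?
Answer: 47172375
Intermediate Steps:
S(Z) = -23 + 2*Z**2 (S(Z) = (Z**2 + Z**2) - 23 = 2*Z**2 - 23 = -23 + 2*Z**2)
((-340 - 722)*(-361 + S(15)) + 207)*(-675) = ((-340 - 722)*(-361 + (-23 + 2*15**2)) + 207)*(-675) = (-1062*(-361 + (-23 + 2*225)) + 207)*(-675) = (-1062*(-361 + (-23 + 450)) + 207)*(-675) = (-1062*(-361 + 427) + 207)*(-675) = (-1062*66 + 207)*(-675) = (-70092 + 207)*(-675) = -69885*(-675) = 47172375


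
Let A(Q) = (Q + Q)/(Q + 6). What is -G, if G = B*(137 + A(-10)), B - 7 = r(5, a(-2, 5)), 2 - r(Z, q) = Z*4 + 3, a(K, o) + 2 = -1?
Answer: 1988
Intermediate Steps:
a(K, o) = -3 (a(K, o) = -2 - 1 = -3)
r(Z, q) = -1 - 4*Z (r(Z, q) = 2 - (Z*4 + 3) = 2 - (4*Z + 3) = 2 - (3 + 4*Z) = 2 + (-3 - 4*Z) = -1 - 4*Z)
B = -14 (B = 7 + (-1 - 4*5) = 7 + (-1 - 20) = 7 - 21 = -14)
A(Q) = 2*Q/(6 + Q) (A(Q) = (2*Q)/(6 + Q) = 2*Q/(6 + Q))
G = -1988 (G = -14*(137 + 2*(-10)/(6 - 10)) = -14*(137 + 2*(-10)/(-4)) = -14*(137 + 2*(-10)*(-¼)) = -14*(137 + 5) = -14*142 = -1988)
-G = -1*(-1988) = 1988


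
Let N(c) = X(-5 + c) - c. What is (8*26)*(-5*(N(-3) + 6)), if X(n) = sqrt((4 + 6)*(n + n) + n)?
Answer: -9360 - 2080*I*sqrt(42) ≈ -9360.0 - 13480.0*I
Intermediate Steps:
X(n) = sqrt(21)*sqrt(n) (X(n) = sqrt(10*(2*n) + n) = sqrt(20*n + n) = sqrt(21*n) = sqrt(21)*sqrt(n))
N(c) = -c + sqrt(21)*sqrt(-5 + c) (N(c) = sqrt(21)*sqrt(-5 + c) - c = -c + sqrt(21)*sqrt(-5 + c))
(8*26)*(-5*(N(-3) + 6)) = (8*26)*(-5*((sqrt(-105 + 21*(-3)) - 1*(-3)) + 6)) = 208*(-5*((sqrt(-105 - 63) + 3) + 6)) = 208*(-5*((sqrt(-168) + 3) + 6)) = 208*(-5*((2*I*sqrt(42) + 3) + 6)) = 208*(-5*((3 + 2*I*sqrt(42)) + 6)) = 208*(-5*(9 + 2*I*sqrt(42))) = 208*(-45 - 10*I*sqrt(42)) = -9360 - 2080*I*sqrt(42)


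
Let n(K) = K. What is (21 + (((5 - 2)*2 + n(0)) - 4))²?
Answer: 529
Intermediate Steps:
(21 + (((5 - 2)*2 + n(0)) - 4))² = (21 + (((5 - 2)*2 + 0) - 4))² = (21 + ((3*2 + 0) - 4))² = (21 + ((6 + 0) - 4))² = (21 + (6 - 4))² = (21 + 2)² = 23² = 529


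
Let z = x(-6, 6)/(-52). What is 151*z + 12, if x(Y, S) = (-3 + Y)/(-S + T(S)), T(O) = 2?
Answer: 1137/208 ≈ 5.4663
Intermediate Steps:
x(Y, S) = (-3 + Y)/(2 - S) (x(Y, S) = (-3 + Y)/(-S + 2) = (-3 + Y)/(2 - S))
z = -9/208 (z = ((3 - 1*(-6))/(-2 + 6))/(-52) = ((3 + 6)/4)*(-1/52) = ((1/4)*9)*(-1/52) = (9/4)*(-1/52) = -9/208 ≈ -0.043269)
151*z + 12 = 151*(-9/208) + 12 = -1359/208 + 12 = 1137/208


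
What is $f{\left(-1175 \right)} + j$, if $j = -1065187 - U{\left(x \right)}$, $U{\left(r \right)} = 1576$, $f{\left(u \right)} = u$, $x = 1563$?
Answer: $-1067938$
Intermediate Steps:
$j = -1066763$ ($j = -1065187 - 1576 = -1066763$)
$f{\left(-1175 \right)} + j = -1175 - 1066763 = -1067938$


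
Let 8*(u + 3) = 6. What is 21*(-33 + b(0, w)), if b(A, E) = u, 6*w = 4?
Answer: -2961/4 ≈ -740.25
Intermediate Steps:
w = ⅔ (w = (⅙)*4 = ⅔ ≈ 0.66667)
u = -9/4 (u = -3 + (⅛)*6 = -3 + ¾ = -9/4 ≈ -2.2500)
b(A, E) = -9/4
21*(-33 + b(0, w)) = 21*(-33 - 9/4) = 21*(-141/4) = -2961/4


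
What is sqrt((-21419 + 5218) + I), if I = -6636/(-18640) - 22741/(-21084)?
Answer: I*sqrt(2443437517991599290)/12281430 ≈ 127.28*I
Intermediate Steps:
I = 17618927/12281430 (I = -6636*(-1/18640) - 22741*(-1/21084) = 1659/4660 + 22741/21084 = 17618927/12281430 ≈ 1.4346)
sqrt((-21419 + 5218) + I) = sqrt((-21419 + 5218) + 17618927/12281430) = sqrt(-16201 + 17618927/12281430) = sqrt(-198953828503/12281430) = I*sqrt(2443437517991599290)/12281430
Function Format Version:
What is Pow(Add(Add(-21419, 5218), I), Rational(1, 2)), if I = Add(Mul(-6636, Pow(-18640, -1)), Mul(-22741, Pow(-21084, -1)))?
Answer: Mul(Rational(1, 12281430), I, Pow(2443437517991599290, Rational(1, 2))) ≈ Mul(127.28, I)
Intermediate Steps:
I = Rational(17618927, 12281430) (I = Add(Mul(-6636, Rational(-1, 18640)), Mul(-22741, Rational(-1, 21084))) = Add(Rational(1659, 4660), Rational(22741, 21084)) = Rational(17618927, 12281430) ≈ 1.4346)
Pow(Add(Add(-21419, 5218), I), Rational(1, 2)) = Pow(Add(Add(-21419, 5218), Rational(17618927, 12281430)), Rational(1, 2)) = Pow(Add(-16201, Rational(17618927, 12281430)), Rational(1, 2)) = Pow(Rational(-198953828503, 12281430), Rational(1, 2)) = Mul(Rational(1, 12281430), I, Pow(2443437517991599290, Rational(1, 2)))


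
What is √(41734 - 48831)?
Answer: I*√7097 ≈ 84.244*I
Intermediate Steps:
√(41734 - 48831) = √(-7097) = I*√7097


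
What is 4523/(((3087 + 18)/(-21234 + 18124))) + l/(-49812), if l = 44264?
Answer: -11680323868/2577771 ≈ -4531.2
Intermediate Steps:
4523/(((3087 + 18)/(-21234 + 18124))) + l/(-49812) = 4523/(((3087 + 18)/(-21234 + 18124))) + 44264/(-49812) = 4523/((3105/(-3110))) + 44264*(-1/49812) = 4523/((3105*(-1/3110))) - 11066/12453 = 4523/(-621/622) - 11066/12453 = 4523*(-622/621) - 11066/12453 = -2813306/621 - 11066/12453 = -11680323868/2577771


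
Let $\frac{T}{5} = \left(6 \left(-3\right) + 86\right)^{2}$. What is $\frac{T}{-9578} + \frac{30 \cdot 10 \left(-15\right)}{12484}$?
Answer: $- \frac{41466385}{14946469} \approx -2.7743$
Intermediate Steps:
$T = 23120$ ($T = 5 \left(6 \left(-3\right) + 86\right)^{2} = 5 \left(-18 + 86\right)^{2} = 5 \cdot 68^{2} = 5 \cdot 4624 = 23120$)
$\frac{T}{-9578} + \frac{30 \cdot 10 \left(-15\right)}{12484} = \frac{23120}{-9578} + \frac{30 \cdot 10 \left(-15\right)}{12484} = 23120 \left(- \frac{1}{9578}\right) + 300 \left(-15\right) \frac{1}{12484} = - \frac{11560}{4789} - \frac{1125}{3121} = - \frac{41466385}{14946469}$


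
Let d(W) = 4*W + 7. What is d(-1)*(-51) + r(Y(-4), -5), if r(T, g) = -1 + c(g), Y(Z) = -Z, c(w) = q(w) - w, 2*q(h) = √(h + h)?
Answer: -149 + I*√10/2 ≈ -149.0 + 1.5811*I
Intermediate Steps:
q(h) = √2*√h/2 (q(h) = √(h + h)/2 = √(2*h)/2 = (√2*√h)/2 = √2*√h/2)
c(w) = -w + √2*√w/2 (c(w) = √2*√w/2 - w = -w + √2*√w/2)
r(T, g) = -1 - g + √2*√g/2 (r(T, g) = -1 + (-g + √2*√g/2) = -1 - g + √2*√g/2)
d(W) = 7 + 4*W
d(-1)*(-51) + r(Y(-4), -5) = (7 + 4*(-1))*(-51) + (-1 - 1*(-5) + √2*√(-5)/2) = (7 - 4)*(-51) + (-1 + 5 + √2*(I*√5)/2) = 3*(-51) + (-1 + 5 + I*√10/2) = -153 + (4 + I*√10/2) = -149 + I*√10/2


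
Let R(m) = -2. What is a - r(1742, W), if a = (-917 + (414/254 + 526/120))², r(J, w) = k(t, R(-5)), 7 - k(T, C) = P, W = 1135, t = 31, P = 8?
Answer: 48187520739361/58064400 ≈ 8.2990e+5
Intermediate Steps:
k(T, C) = -1 (k(T, C) = 7 - 1*8 = 7 - 8 = -1)
r(J, w) = -1
a = 48187462674961/58064400 (a = (-917 + (414*(1/254) + 526*(1/120)))² = (-917 + (207/127 + 263/60))² = (-917 + 45821/7620)² = (-6941719/7620)² = 48187462674961/58064400 ≈ 8.2990e+5)
a - r(1742, W) = 48187462674961/58064400 - 1*(-1) = 48187462674961/58064400 + 1 = 48187520739361/58064400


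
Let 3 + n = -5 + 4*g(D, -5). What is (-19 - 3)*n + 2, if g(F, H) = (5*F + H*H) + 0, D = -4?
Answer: -262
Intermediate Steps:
g(F, H) = H² + 5*F (g(F, H) = (5*F + H²) + 0 = (H² + 5*F) + 0 = H² + 5*F)
n = 12 (n = -3 + (-5 + 4*((-5)² + 5*(-4))) = -3 + (-5 + 4*(25 - 20)) = -3 + (-5 + 4*5) = -3 + (-5 + 20) = -3 + 15 = 12)
(-19 - 3)*n + 2 = (-19 - 3)*12 + 2 = -22*12 + 2 = -264 + 2 = -262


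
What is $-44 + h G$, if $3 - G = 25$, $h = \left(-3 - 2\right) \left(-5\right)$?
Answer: $-594$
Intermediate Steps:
$h = 25$ ($h = \left(-5\right) \left(-5\right) = 25$)
$G = -22$ ($G = 3 - 25 = -22$)
$-44 + h G = -44 + 25 \left(-22\right) = -44 - 550 = -594$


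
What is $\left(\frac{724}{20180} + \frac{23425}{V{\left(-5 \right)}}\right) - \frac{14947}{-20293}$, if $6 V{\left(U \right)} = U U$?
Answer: $\frac{575649236718}{102378185} \approx 5622.8$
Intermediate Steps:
$V{\left(U \right)} = \frac{U^{2}}{6}$ ($V{\left(U \right)} = \frac{U U}{6} = \frac{U^{2}}{6}$)
$\left(\frac{724}{20180} + \frac{23425}{V{\left(-5 \right)}}\right) - \frac{14947}{-20293} = \left(\frac{724}{20180} + \frac{23425}{\frac{1}{6} \left(-5\right)^{2}}\right) - \frac{14947}{-20293} = \left(724 \cdot \frac{1}{20180} + \frac{23425}{\frac{1}{6} \cdot 25}\right) - 14947 \left(- \frac{1}{20293}\right) = \left(\frac{181}{5045} + \frac{23425}{\frac{25}{6}}\right) - - \frac{14947}{20293} = \left(\frac{181}{5045} + 23425 \cdot \frac{6}{25}\right) + \frac{14947}{20293} = \left(\frac{181}{5045} + 5622\right) + \frac{14947}{20293} = \frac{28363171}{5045} + \frac{14947}{20293} = \frac{575649236718}{102378185}$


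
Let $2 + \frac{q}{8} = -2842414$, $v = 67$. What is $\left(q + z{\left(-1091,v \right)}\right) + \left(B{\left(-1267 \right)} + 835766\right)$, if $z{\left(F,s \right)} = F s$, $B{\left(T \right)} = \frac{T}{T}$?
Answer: $-21976658$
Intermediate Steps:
$B{\left(T \right)} = 1$
$q = -22739328$ ($q = -16 + 8 \left(-2842414\right) = -16 - 22739312 = -22739328$)
$\left(q + z{\left(-1091,v \right)}\right) + \left(B{\left(-1267 \right)} + 835766\right) = \left(-22739328 - 73097\right) + \left(1 + 835766\right) = \left(-22739328 - 73097\right) + 835767 = -22812425 + 835767 = -21976658$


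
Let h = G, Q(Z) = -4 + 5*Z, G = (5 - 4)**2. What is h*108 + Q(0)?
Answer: 104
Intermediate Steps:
G = 1 (G = 1**2 = 1)
h = 1
h*108 + Q(0) = 1*108 + (-4 + 5*0) = 108 + (-4 + 0) = 108 - 4 = 104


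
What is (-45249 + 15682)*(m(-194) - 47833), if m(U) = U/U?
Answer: 1414248744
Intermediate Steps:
m(U) = 1
(-45249 + 15682)*(m(-194) - 47833) = (-45249 + 15682)*(1 - 47833) = -29567*(-47832) = 1414248744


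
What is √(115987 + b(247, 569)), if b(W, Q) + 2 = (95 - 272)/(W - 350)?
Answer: 2*√307625774/103 ≈ 340.57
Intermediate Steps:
b(W, Q) = -2 - 177/(-350 + W) (b(W, Q) = -2 + (95 - 272)/(W - 350) = -2 - 177/(-350 + W))
√(115987 + b(247, 569)) = √(115987 + (523 - 2*247)/(-350 + 247)) = √(115987 + (523 - 494)/(-103)) = √(115987 - 1/103*29) = √(115987 - 29/103) = √(11946632/103) = 2*√307625774/103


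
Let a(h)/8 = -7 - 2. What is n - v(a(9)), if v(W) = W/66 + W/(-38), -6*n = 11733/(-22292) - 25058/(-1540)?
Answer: -3353951311/978395880 ≈ -3.4280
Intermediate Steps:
a(h) = -72 (a(h) = 8*(-7 - 2) = 8*(-9) = -72)
n = -12284639/4681320 (n = -(11733/(-22292) - 25058/(-1540))/6 = -(11733*(-1/22292) - 25058*(-1/1540))/6 = -(-11733/22292 + 1139/70)/6 = -⅙*12284639/780220 = -12284639/4681320 ≈ -2.6242)
v(W) = -7*W/627 (v(W) = W*(1/66) + W*(-1/38) = W/66 - W/38 = -7*W/627)
n - v(a(9)) = -12284639/4681320 - (-7)*(-72)/627 = -12284639/4681320 - 1*168/209 = -12284639/4681320 - 168/209 = -3353951311/978395880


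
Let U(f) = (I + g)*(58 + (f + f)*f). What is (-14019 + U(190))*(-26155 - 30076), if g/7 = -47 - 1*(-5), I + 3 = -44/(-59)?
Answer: 71066126874393/59 ≈ 1.2045e+12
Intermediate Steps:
I = -133/59 (I = -3 - 44/(-59) = -3 - 44*(-1/59) = -3 + 44/59 = -133/59 ≈ -2.2542)
g = -294 (g = 7*(-47 - 1*(-5)) = 7*(-47 + 5) = 7*(-42) = -294)
U(f) = -1013782/59 - 34958*f²/59 (U(f) = (-133/59 - 294)*(58 + (f + f)*f) = -17479*(58 + (2*f)*f)/59 = -17479*(58 + 2*f²)/59 = -1013782/59 - 34958*f²/59)
(-14019 + U(190))*(-26155 - 30076) = (-14019 + (-1013782/59 - 34958/59*190²))*(-26155 - 30076) = (-14019 + (-1013782/59 - 34958/59*36100))*(-56231) = (-14019 + (-1013782/59 - 1261983800/59))*(-56231) = (-14019 - 1262997582/59)*(-56231) = -1263824703/59*(-56231) = 71066126874393/59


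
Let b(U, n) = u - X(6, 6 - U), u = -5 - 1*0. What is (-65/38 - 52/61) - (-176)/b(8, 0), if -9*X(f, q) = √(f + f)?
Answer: -88021/2318 - 96*√3/61 ≈ -40.699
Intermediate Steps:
X(f, q) = -√2*√f/9 (X(f, q) = -√(f + f)/9 = -√2*√f/9)
u = -5 (u = -5 + 0 = -5)
b(U, n) = -5 + 2*√3/9 (b(U, n) = -5 - (-1)*√2*√6/9 = -5 - (-2)*√3/9 = -5 + 2*√3/9)
(-65/38 - 52/61) - (-176)/b(8, 0) = (-65/38 - 52/61) - (-176)/(-5 + 2*√3/9) = (-65*1/38 - 52*1/61) + 176/(-5 + 2*√3/9) = (-65/38 - 52/61) + 176/(-5 + 2*√3/9) = -5941/2318 + 176/(-5 + 2*√3/9)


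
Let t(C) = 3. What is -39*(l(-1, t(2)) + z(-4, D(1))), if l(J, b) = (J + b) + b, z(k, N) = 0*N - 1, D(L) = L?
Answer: -156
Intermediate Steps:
z(k, N) = -1 (z(k, N) = 0 - 1 = -1)
l(J, b) = J + 2*b
-39*(l(-1, t(2)) + z(-4, D(1))) = -39*((-1 + 2*3) - 1) = -39*((-1 + 6) - 1) = -39*(5 - 1) = -39*4 = -156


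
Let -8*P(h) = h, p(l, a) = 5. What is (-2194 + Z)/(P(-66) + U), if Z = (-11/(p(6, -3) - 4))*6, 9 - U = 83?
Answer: 9040/263 ≈ 34.373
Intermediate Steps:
U = -74 (U = 9 - 1*83 = 9 - 83 = -74)
P(h) = -h/8
Z = -66 (Z = (-11/(5 - 4))*6 = (-11/1)*6 = (1*(-11))*6 = -11*6 = -66)
(-2194 + Z)/(P(-66) + U) = (-2194 - 66)/(-1/8*(-66) - 74) = -2260/(33/4 - 74) = -2260/(-263/4) = -2260*(-4/263) = 9040/263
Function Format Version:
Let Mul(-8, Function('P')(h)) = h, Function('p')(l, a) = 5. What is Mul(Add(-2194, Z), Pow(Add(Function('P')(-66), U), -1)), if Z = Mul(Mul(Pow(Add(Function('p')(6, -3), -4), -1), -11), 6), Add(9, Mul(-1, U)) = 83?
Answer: Rational(9040, 263) ≈ 34.373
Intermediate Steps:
U = -74 (U = Add(9, Mul(-1, 83)) = Add(9, -83) = -74)
Function('P')(h) = Mul(Rational(-1, 8), h)
Z = -66 (Z = Mul(Mul(Pow(Add(5, -4), -1), -11), 6) = Mul(Mul(Pow(1, -1), -11), 6) = Mul(Mul(1, -11), 6) = Mul(-11, 6) = -66)
Mul(Add(-2194, Z), Pow(Add(Function('P')(-66), U), -1)) = Mul(Add(-2194, -66), Pow(Add(Mul(Rational(-1, 8), -66), -74), -1)) = Mul(-2260, Pow(Add(Rational(33, 4), -74), -1)) = Mul(-2260, Pow(Rational(-263, 4), -1)) = Mul(-2260, Rational(-4, 263)) = Rational(9040, 263)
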